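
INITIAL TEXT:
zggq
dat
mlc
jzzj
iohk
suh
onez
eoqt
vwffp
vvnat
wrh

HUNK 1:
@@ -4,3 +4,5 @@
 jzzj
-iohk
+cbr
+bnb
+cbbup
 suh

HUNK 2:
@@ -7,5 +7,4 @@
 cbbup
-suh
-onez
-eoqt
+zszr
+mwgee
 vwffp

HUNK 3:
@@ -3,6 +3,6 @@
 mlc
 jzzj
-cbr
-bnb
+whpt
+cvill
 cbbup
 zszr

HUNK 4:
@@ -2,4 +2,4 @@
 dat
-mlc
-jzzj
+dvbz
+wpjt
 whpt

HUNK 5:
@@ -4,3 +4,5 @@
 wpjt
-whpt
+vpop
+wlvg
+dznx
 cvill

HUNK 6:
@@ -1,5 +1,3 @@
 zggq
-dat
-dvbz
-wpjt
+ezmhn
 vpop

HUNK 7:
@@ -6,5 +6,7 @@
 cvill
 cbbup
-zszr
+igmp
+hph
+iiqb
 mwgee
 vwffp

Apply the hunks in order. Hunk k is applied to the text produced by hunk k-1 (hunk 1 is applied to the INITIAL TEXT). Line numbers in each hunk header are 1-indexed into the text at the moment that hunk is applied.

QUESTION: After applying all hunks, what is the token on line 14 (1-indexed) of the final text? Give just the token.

Hunk 1: at line 4 remove [iohk] add [cbr,bnb,cbbup] -> 13 lines: zggq dat mlc jzzj cbr bnb cbbup suh onez eoqt vwffp vvnat wrh
Hunk 2: at line 7 remove [suh,onez,eoqt] add [zszr,mwgee] -> 12 lines: zggq dat mlc jzzj cbr bnb cbbup zszr mwgee vwffp vvnat wrh
Hunk 3: at line 3 remove [cbr,bnb] add [whpt,cvill] -> 12 lines: zggq dat mlc jzzj whpt cvill cbbup zszr mwgee vwffp vvnat wrh
Hunk 4: at line 2 remove [mlc,jzzj] add [dvbz,wpjt] -> 12 lines: zggq dat dvbz wpjt whpt cvill cbbup zszr mwgee vwffp vvnat wrh
Hunk 5: at line 4 remove [whpt] add [vpop,wlvg,dznx] -> 14 lines: zggq dat dvbz wpjt vpop wlvg dznx cvill cbbup zszr mwgee vwffp vvnat wrh
Hunk 6: at line 1 remove [dat,dvbz,wpjt] add [ezmhn] -> 12 lines: zggq ezmhn vpop wlvg dznx cvill cbbup zszr mwgee vwffp vvnat wrh
Hunk 7: at line 6 remove [zszr] add [igmp,hph,iiqb] -> 14 lines: zggq ezmhn vpop wlvg dznx cvill cbbup igmp hph iiqb mwgee vwffp vvnat wrh
Final line 14: wrh

Answer: wrh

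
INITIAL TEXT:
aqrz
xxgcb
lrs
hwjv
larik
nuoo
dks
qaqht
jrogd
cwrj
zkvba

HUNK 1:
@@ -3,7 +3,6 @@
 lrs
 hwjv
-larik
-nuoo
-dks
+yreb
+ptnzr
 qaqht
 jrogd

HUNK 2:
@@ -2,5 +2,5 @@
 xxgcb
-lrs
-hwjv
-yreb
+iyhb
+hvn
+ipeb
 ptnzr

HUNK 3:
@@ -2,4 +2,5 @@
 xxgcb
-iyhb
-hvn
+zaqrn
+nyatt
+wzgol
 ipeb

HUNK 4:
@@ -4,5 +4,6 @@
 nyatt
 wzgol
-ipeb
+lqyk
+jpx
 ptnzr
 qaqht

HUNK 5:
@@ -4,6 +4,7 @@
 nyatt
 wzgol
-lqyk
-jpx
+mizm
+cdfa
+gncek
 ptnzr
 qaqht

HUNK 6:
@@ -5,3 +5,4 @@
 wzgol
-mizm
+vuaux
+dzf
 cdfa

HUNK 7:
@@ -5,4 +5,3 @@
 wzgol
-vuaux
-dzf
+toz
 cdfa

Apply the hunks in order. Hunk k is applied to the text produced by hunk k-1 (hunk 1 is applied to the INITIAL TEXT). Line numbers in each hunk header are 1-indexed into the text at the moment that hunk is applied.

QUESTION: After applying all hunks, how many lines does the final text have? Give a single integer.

Answer: 13

Derivation:
Hunk 1: at line 3 remove [larik,nuoo,dks] add [yreb,ptnzr] -> 10 lines: aqrz xxgcb lrs hwjv yreb ptnzr qaqht jrogd cwrj zkvba
Hunk 2: at line 2 remove [lrs,hwjv,yreb] add [iyhb,hvn,ipeb] -> 10 lines: aqrz xxgcb iyhb hvn ipeb ptnzr qaqht jrogd cwrj zkvba
Hunk 3: at line 2 remove [iyhb,hvn] add [zaqrn,nyatt,wzgol] -> 11 lines: aqrz xxgcb zaqrn nyatt wzgol ipeb ptnzr qaqht jrogd cwrj zkvba
Hunk 4: at line 4 remove [ipeb] add [lqyk,jpx] -> 12 lines: aqrz xxgcb zaqrn nyatt wzgol lqyk jpx ptnzr qaqht jrogd cwrj zkvba
Hunk 5: at line 4 remove [lqyk,jpx] add [mizm,cdfa,gncek] -> 13 lines: aqrz xxgcb zaqrn nyatt wzgol mizm cdfa gncek ptnzr qaqht jrogd cwrj zkvba
Hunk 6: at line 5 remove [mizm] add [vuaux,dzf] -> 14 lines: aqrz xxgcb zaqrn nyatt wzgol vuaux dzf cdfa gncek ptnzr qaqht jrogd cwrj zkvba
Hunk 7: at line 5 remove [vuaux,dzf] add [toz] -> 13 lines: aqrz xxgcb zaqrn nyatt wzgol toz cdfa gncek ptnzr qaqht jrogd cwrj zkvba
Final line count: 13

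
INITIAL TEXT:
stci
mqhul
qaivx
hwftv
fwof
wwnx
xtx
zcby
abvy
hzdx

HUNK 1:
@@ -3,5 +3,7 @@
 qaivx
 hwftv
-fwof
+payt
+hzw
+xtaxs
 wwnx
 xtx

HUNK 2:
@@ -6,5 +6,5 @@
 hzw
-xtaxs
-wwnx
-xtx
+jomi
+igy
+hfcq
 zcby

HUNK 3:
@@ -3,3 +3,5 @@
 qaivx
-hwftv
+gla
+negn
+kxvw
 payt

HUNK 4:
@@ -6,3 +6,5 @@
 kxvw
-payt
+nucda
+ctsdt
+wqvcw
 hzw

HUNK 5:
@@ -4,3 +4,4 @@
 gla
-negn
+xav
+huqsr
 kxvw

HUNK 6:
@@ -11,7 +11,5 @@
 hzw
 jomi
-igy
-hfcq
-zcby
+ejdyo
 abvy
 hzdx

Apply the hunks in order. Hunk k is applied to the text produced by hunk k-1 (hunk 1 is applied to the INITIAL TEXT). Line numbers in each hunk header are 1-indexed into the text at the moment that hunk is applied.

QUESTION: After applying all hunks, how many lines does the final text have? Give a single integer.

Answer: 15

Derivation:
Hunk 1: at line 3 remove [fwof] add [payt,hzw,xtaxs] -> 12 lines: stci mqhul qaivx hwftv payt hzw xtaxs wwnx xtx zcby abvy hzdx
Hunk 2: at line 6 remove [xtaxs,wwnx,xtx] add [jomi,igy,hfcq] -> 12 lines: stci mqhul qaivx hwftv payt hzw jomi igy hfcq zcby abvy hzdx
Hunk 3: at line 3 remove [hwftv] add [gla,negn,kxvw] -> 14 lines: stci mqhul qaivx gla negn kxvw payt hzw jomi igy hfcq zcby abvy hzdx
Hunk 4: at line 6 remove [payt] add [nucda,ctsdt,wqvcw] -> 16 lines: stci mqhul qaivx gla negn kxvw nucda ctsdt wqvcw hzw jomi igy hfcq zcby abvy hzdx
Hunk 5: at line 4 remove [negn] add [xav,huqsr] -> 17 lines: stci mqhul qaivx gla xav huqsr kxvw nucda ctsdt wqvcw hzw jomi igy hfcq zcby abvy hzdx
Hunk 6: at line 11 remove [igy,hfcq,zcby] add [ejdyo] -> 15 lines: stci mqhul qaivx gla xav huqsr kxvw nucda ctsdt wqvcw hzw jomi ejdyo abvy hzdx
Final line count: 15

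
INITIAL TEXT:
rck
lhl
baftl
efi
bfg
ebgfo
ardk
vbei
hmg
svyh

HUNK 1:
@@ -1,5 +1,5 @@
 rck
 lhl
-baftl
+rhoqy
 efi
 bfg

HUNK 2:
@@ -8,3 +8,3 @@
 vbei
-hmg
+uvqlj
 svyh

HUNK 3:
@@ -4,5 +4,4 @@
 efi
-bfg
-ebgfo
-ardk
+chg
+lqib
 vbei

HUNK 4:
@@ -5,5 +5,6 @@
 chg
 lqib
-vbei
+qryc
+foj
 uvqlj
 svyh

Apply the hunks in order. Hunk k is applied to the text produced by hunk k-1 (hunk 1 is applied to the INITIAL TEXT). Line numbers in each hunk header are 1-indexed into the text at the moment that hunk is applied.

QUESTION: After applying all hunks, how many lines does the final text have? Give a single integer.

Hunk 1: at line 1 remove [baftl] add [rhoqy] -> 10 lines: rck lhl rhoqy efi bfg ebgfo ardk vbei hmg svyh
Hunk 2: at line 8 remove [hmg] add [uvqlj] -> 10 lines: rck lhl rhoqy efi bfg ebgfo ardk vbei uvqlj svyh
Hunk 3: at line 4 remove [bfg,ebgfo,ardk] add [chg,lqib] -> 9 lines: rck lhl rhoqy efi chg lqib vbei uvqlj svyh
Hunk 4: at line 5 remove [vbei] add [qryc,foj] -> 10 lines: rck lhl rhoqy efi chg lqib qryc foj uvqlj svyh
Final line count: 10

Answer: 10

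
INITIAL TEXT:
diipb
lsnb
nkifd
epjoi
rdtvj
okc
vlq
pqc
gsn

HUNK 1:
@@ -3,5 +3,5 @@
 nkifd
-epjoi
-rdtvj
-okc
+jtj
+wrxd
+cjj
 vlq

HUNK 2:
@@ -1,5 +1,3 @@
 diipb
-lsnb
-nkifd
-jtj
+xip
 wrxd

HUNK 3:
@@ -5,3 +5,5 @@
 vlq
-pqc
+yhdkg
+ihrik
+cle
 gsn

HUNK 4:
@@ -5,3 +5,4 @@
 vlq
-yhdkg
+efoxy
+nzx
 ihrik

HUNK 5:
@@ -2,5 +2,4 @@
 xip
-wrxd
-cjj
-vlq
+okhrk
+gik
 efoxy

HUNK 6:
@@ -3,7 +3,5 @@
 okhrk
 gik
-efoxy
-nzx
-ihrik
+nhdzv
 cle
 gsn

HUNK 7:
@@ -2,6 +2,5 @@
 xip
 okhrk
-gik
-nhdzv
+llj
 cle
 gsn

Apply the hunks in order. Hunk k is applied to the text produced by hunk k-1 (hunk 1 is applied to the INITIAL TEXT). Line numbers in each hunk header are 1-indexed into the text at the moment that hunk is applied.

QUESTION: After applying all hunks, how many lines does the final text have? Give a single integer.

Answer: 6

Derivation:
Hunk 1: at line 3 remove [epjoi,rdtvj,okc] add [jtj,wrxd,cjj] -> 9 lines: diipb lsnb nkifd jtj wrxd cjj vlq pqc gsn
Hunk 2: at line 1 remove [lsnb,nkifd,jtj] add [xip] -> 7 lines: diipb xip wrxd cjj vlq pqc gsn
Hunk 3: at line 5 remove [pqc] add [yhdkg,ihrik,cle] -> 9 lines: diipb xip wrxd cjj vlq yhdkg ihrik cle gsn
Hunk 4: at line 5 remove [yhdkg] add [efoxy,nzx] -> 10 lines: diipb xip wrxd cjj vlq efoxy nzx ihrik cle gsn
Hunk 5: at line 2 remove [wrxd,cjj,vlq] add [okhrk,gik] -> 9 lines: diipb xip okhrk gik efoxy nzx ihrik cle gsn
Hunk 6: at line 3 remove [efoxy,nzx,ihrik] add [nhdzv] -> 7 lines: diipb xip okhrk gik nhdzv cle gsn
Hunk 7: at line 2 remove [gik,nhdzv] add [llj] -> 6 lines: diipb xip okhrk llj cle gsn
Final line count: 6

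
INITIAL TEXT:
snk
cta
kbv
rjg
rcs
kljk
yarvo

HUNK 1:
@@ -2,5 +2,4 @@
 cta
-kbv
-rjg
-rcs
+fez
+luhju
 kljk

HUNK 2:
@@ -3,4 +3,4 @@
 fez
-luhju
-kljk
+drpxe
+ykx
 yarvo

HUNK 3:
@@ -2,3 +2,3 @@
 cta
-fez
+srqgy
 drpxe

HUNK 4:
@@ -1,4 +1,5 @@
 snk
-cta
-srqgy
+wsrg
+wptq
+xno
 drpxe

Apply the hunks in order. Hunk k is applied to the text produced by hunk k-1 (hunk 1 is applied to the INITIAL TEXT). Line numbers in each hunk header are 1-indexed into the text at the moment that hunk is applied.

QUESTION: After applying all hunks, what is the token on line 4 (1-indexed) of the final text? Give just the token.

Answer: xno

Derivation:
Hunk 1: at line 2 remove [kbv,rjg,rcs] add [fez,luhju] -> 6 lines: snk cta fez luhju kljk yarvo
Hunk 2: at line 3 remove [luhju,kljk] add [drpxe,ykx] -> 6 lines: snk cta fez drpxe ykx yarvo
Hunk 3: at line 2 remove [fez] add [srqgy] -> 6 lines: snk cta srqgy drpxe ykx yarvo
Hunk 4: at line 1 remove [cta,srqgy] add [wsrg,wptq,xno] -> 7 lines: snk wsrg wptq xno drpxe ykx yarvo
Final line 4: xno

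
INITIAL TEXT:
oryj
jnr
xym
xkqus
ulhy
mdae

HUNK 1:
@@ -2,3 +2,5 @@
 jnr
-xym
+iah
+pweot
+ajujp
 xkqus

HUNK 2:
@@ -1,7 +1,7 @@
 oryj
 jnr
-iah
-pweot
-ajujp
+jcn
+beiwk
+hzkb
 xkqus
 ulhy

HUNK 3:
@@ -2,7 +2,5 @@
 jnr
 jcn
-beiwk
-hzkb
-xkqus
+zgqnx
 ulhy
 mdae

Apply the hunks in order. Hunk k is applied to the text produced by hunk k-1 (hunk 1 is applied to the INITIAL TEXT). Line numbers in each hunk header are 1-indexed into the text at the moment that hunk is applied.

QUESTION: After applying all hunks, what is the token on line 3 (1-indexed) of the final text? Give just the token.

Hunk 1: at line 2 remove [xym] add [iah,pweot,ajujp] -> 8 lines: oryj jnr iah pweot ajujp xkqus ulhy mdae
Hunk 2: at line 1 remove [iah,pweot,ajujp] add [jcn,beiwk,hzkb] -> 8 lines: oryj jnr jcn beiwk hzkb xkqus ulhy mdae
Hunk 3: at line 2 remove [beiwk,hzkb,xkqus] add [zgqnx] -> 6 lines: oryj jnr jcn zgqnx ulhy mdae
Final line 3: jcn

Answer: jcn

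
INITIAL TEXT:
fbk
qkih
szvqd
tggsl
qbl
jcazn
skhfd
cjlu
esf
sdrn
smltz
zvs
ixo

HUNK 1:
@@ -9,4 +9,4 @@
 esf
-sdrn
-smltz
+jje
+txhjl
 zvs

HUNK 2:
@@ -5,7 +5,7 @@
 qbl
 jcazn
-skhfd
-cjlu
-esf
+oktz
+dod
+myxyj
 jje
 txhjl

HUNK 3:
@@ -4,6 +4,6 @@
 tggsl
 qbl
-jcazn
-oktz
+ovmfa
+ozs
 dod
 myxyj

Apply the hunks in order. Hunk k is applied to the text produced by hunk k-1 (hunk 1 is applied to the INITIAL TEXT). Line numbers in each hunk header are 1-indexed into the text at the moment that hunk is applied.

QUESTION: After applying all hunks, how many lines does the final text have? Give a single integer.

Hunk 1: at line 9 remove [sdrn,smltz] add [jje,txhjl] -> 13 lines: fbk qkih szvqd tggsl qbl jcazn skhfd cjlu esf jje txhjl zvs ixo
Hunk 2: at line 5 remove [skhfd,cjlu,esf] add [oktz,dod,myxyj] -> 13 lines: fbk qkih szvqd tggsl qbl jcazn oktz dod myxyj jje txhjl zvs ixo
Hunk 3: at line 4 remove [jcazn,oktz] add [ovmfa,ozs] -> 13 lines: fbk qkih szvqd tggsl qbl ovmfa ozs dod myxyj jje txhjl zvs ixo
Final line count: 13

Answer: 13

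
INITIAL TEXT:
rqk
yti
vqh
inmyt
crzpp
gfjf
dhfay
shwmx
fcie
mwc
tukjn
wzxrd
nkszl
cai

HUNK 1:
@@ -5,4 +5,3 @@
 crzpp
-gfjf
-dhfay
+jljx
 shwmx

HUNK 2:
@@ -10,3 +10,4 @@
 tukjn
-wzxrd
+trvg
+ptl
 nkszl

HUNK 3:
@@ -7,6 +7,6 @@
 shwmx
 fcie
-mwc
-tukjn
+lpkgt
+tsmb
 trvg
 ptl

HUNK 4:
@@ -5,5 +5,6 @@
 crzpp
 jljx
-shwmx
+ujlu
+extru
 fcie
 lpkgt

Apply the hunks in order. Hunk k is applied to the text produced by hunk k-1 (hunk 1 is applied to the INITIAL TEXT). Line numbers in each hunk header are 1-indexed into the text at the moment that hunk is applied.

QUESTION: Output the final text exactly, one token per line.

Answer: rqk
yti
vqh
inmyt
crzpp
jljx
ujlu
extru
fcie
lpkgt
tsmb
trvg
ptl
nkszl
cai

Derivation:
Hunk 1: at line 5 remove [gfjf,dhfay] add [jljx] -> 13 lines: rqk yti vqh inmyt crzpp jljx shwmx fcie mwc tukjn wzxrd nkszl cai
Hunk 2: at line 10 remove [wzxrd] add [trvg,ptl] -> 14 lines: rqk yti vqh inmyt crzpp jljx shwmx fcie mwc tukjn trvg ptl nkszl cai
Hunk 3: at line 7 remove [mwc,tukjn] add [lpkgt,tsmb] -> 14 lines: rqk yti vqh inmyt crzpp jljx shwmx fcie lpkgt tsmb trvg ptl nkszl cai
Hunk 4: at line 5 remove [shwmx] add [ujlu,extru] -> 15 lines: rqk yti vqh inmyt crzpp jljx ujlu extru fcie lpkgt tsmb trvg ptl nkszl cai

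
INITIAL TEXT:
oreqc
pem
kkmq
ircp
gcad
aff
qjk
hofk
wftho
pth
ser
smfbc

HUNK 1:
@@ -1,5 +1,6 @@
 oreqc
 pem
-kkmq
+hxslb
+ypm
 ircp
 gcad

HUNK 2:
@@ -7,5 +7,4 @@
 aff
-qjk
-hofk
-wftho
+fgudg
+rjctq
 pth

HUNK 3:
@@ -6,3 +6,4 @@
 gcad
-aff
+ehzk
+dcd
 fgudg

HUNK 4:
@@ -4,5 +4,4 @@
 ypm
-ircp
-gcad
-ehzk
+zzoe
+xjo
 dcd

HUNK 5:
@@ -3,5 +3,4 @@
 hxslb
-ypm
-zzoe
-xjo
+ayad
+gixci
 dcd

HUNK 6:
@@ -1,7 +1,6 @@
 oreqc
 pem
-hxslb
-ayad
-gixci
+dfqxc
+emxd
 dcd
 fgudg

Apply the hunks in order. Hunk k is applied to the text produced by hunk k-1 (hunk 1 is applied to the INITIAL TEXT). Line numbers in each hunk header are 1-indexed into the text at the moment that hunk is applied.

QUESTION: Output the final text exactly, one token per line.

Hunk 1: at line 1 remove [kkmq] add [hxslb,ypm] -> 13 lines: oreqc pem hxslb ypm ircp gcad aff qjk hofk wftho pth ser smfbc
Hunk 2: at line 7 remove [qjk,hofk,wftho] add [fgudg,rjctq] -> 12 lines: oreqc pem hxslb ypm ircp gcad aff fgudg rjctq pth ser smfbc
Hunk 3: at line 6 remove [aff] add [ehzk,dcd] -> 13 lines: oreqc pem hxslb ypm ircp gcad ehzk dcd fgudg rjctq pth ser smfbc
Hunk 4: at line 4 remove [ircp,gcad,ehzk] add [zzoe,xjo] -> 12 lines: oreqc pem hxslb ypm zzoe xjo dcd fgudg rjctq pth ser smfbc
Hunk 5: at line 3 remove [ypm,zzoe,xjo] add [ayad,gixci] -> 11 lines: oreqc pem hxslb ayad gixci dcd fgudg rjctq pth ser smfbc
Hunk 6: at line 1 remove [hxslb,ayad,gixci] add [dfqxc,emxd] -> 10 lines: oreqc pem dfqxc emxd dcd fgudg rjctq pth ser smfbc

Answer: oreqc
pem
dfqxc
emxd
dcd
fgudg
rjctq
pth
ser
smfbc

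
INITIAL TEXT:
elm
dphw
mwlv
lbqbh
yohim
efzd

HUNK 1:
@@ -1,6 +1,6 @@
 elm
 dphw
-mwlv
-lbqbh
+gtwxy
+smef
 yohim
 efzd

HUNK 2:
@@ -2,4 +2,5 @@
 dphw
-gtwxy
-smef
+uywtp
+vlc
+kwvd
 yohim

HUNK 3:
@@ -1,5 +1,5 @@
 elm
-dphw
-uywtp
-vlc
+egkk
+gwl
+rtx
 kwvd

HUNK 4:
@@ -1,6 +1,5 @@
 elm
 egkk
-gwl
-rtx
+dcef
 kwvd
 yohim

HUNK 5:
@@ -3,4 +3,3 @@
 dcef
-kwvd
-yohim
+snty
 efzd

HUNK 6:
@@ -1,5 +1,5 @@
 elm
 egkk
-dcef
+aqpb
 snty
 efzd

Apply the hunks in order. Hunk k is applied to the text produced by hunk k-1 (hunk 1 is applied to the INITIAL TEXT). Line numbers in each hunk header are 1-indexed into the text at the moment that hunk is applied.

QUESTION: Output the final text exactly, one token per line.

Hunk 1: at line 1 remove [mwlv,lbqbh] add [gtwxy,smef] -> 6 lines: elm dphw gtwxy smef yohim efzd
Hunk 2: at line 2 remove [gtwxy,smef] add [uywtp,vlc,kwvd] -> 7 lines: elm dphw uywtp vlc kwvd yohim efzd
Hunk 3: at line 1 remove [dphw,uywtp,vlc] add [egkk,gwl,rtx] -> 7 lines: elm egkk gwl rtx kwvd yohim efzd
Hunk 4: at line 1 remove [gwl,rtx] add [dcef] -> 6 lines: elm egkk dcef kwvd yohim efzd
Hunk 5: at line 3 remove [kwvd,yohim] add [snty] -> 5 lines: elm egkk dcef snty efzd
Hunk 6: at line 1 remove [dcef] add [aqpb] -> 5 lines: elm egkk aqpb snty efzd

Answer: elm
egkk
aqpb
snty
efzd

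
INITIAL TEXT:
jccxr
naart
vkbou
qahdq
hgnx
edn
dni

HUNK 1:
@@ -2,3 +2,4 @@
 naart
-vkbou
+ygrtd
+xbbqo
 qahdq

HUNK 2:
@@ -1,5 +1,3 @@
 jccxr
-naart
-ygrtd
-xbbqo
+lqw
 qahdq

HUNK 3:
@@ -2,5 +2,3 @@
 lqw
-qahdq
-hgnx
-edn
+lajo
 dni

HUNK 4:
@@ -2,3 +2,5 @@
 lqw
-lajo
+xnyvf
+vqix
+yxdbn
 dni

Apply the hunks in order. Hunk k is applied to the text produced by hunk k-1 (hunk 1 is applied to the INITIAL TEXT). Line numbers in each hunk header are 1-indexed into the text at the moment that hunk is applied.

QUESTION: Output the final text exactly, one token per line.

Hunk 1: at line 2 remove [vkbou] add [ygrtd,xbbqo] -> 8 lines: jccxr naart ygrtd xbbqo qahdq hgnx edn dni
Hunk 2: at line 1 remove [naart,ygrtd,xbbqo] add [lqw] -> 6 lines: jccxr lqw qahdq hgnx edn dni
Hunk 3: at line 2 remove [qahdq,hgnx,edn] add [lajo] -> 4 lines: jccxr lqw lajo dni
Hunk 4: at line 2 remove [lajo] add [xnyvf,vqix,yxdbn] -> 6 lines: jccxr lqw xnyvf vqix yxdbn dni

Answer: jccxr
lqw
xnyvf
vqix
yxdbn
dni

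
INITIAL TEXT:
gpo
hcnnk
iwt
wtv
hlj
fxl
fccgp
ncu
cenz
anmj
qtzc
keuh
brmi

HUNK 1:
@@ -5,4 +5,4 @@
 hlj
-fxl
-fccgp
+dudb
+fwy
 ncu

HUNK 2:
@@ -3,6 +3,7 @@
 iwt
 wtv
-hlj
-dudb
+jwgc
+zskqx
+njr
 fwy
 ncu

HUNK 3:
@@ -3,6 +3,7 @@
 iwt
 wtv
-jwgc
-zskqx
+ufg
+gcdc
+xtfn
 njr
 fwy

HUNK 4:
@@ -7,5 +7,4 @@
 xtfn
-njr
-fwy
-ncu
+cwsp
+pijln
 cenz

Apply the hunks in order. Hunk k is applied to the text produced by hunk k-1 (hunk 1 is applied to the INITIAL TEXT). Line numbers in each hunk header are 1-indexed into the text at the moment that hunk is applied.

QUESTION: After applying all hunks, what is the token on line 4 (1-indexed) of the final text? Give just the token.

Hunk 1: at line 5 remove [fxl,fccgp] add [dudb,fwy] -> 13 lines: gpo hcnnk iwt wtv hlj dudb fwy ncu cenz anmj qtzc keuh brmi
Hunk 2: at line 3 remove [hlj,dudb] add [jwgc,zskqx,njr] -> 14 lines: gpo hcnnk iwt wtv jwgc zskqx njr fwy ncu cenz anmj qtzc keuh brmi
Hunk 3: at line 3 remove [jwgc,zskqx] add [ufg,gcdc,xtfn] -> 15 lines: gpo hcnnk iwt wtv ufg gcdc xtfn njr fwy ncu cenz anmj qtzc keuh brmi
Hunk 4: at line 7 remove [njr,fwy,ncu] add [cwsp,pijln] -> 14 lines: gpo hcnnk iwt wtv ufg gcdc xtfn cwsp pijln cenz anmj qtzc keuh brmi
Final line 4: wtv

Answer: wtv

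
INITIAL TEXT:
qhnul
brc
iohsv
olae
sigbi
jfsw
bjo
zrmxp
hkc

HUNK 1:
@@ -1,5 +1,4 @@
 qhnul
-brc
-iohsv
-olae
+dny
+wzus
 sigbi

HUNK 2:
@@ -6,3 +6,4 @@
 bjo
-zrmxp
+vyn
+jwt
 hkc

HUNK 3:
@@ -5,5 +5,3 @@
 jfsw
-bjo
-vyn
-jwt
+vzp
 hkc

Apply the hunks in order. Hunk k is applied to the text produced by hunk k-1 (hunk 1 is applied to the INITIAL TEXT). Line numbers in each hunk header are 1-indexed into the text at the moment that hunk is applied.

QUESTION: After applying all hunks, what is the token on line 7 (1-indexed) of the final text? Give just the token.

Hunk 1: at line 1 remove [brc,iohsv,olae] add [dny,wzus] -> 8 lines: qhnul dny wzus sigbi jfsw bjo zrmxp hkc
Hunk 2: at line 6 remove [zrmxp] add [vyn,jwt] -> 9 lines: qhnul dny wzus sigbi jfsw bjo vyn jwt hkc
Hunk 3: at line 5 remove [bjo,vyn,jwt] add [vzp] -> 7 lines: qhnul dny wzus sigbi jfsw vzp hkc
Final line 7: hkc

Answer: hkc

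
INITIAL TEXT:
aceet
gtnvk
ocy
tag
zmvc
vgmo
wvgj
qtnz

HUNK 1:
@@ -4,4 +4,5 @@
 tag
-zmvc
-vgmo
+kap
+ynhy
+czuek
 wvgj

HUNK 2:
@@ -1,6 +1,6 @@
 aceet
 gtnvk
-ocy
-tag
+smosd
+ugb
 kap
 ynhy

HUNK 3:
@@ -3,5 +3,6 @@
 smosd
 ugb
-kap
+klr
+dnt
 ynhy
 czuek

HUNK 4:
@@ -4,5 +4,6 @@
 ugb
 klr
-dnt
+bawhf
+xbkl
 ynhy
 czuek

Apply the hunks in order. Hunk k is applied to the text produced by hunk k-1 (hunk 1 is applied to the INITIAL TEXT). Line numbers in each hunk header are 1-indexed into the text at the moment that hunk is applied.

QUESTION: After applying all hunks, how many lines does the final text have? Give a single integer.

Hunk 1: at line 4 remove [zmvc,vgmo] add [kap,ynhy,czuek] -> 9 lines: aceet gtnvk ocy tag kap ynhy czuek wvgj qtnz
Hunk 2: at line 1 remove [ocy,tag] add [smosd,ugb] -> 9 lines: aceet gtnvk smosd ugb kap ynhy czuek wvgj qtnz
Hunk 3: at line 3 remove [kap] add [klr,dnt] -> 10 lines: aceet gtnvk smosd ugb klr dnt ynhy czuek wvgj qtnz
Hunk 4: at line 4 remove [dnt] add [bawhf,xbkl] -> 11 lines: aceet gtnvk smosd ugb klr bawhf xbkl ynhy czuek wvgj qtnz
Final line count: 11

Answer: 11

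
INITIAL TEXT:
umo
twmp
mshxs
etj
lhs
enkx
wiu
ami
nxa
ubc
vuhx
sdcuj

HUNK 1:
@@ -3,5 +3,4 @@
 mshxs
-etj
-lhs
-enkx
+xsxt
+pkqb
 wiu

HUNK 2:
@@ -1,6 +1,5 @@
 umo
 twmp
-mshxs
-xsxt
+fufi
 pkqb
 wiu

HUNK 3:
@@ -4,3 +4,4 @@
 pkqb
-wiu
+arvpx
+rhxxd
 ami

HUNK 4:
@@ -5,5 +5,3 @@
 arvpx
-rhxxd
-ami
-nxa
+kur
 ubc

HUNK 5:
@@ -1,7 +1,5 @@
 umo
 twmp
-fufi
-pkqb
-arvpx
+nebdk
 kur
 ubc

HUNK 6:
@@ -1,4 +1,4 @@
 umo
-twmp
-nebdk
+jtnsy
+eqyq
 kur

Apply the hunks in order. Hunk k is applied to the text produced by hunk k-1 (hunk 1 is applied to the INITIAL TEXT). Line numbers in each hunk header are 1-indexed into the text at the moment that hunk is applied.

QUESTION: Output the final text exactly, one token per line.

Hunk 1: at line 3 remove [etj,lhs,enkx] add [xsxt,pkqb] -> 11 lines: umo twmp mshxs xsxt pkqb wiu ami nxa ubc vuhx sdcuj
Hunk 2: at line 1 remove [mshxs,xsxt] add [fufi] -> 10 lines: umo twmp fufi pkqb wiu ami nxa ubc vuhx sdcuj
Hunk 3: at line 4 remove [wiu] add [arvpx,rhxxd] -> 11 lines: umo twmp fufi pkqb arvpx rhxxd ami nxa ubc vuhx sdcuj
Hunk 4: at line 5 remove [rhxxd,ami,nxa] add [kur] -> 9 lines: umo twmp fufi pkqb arvpx kur ubc vuhx sdcuj
Hunk 5: at line 1 remove [fufi,pkqb,arvpx] add [nebdk] -> 7 lines: umo twmp nebdk kur ubc vuhx sdcuj
Hunk 6: at line 1 remove [twmp,nebdk] add [jtnsy,eqyq] -> 7 lines: umo jtnsy eqyq kur ubc vuhx sdcuj

Answer: umo
jtnsy
eqyq
kur
ubc
vuhx
sdcuj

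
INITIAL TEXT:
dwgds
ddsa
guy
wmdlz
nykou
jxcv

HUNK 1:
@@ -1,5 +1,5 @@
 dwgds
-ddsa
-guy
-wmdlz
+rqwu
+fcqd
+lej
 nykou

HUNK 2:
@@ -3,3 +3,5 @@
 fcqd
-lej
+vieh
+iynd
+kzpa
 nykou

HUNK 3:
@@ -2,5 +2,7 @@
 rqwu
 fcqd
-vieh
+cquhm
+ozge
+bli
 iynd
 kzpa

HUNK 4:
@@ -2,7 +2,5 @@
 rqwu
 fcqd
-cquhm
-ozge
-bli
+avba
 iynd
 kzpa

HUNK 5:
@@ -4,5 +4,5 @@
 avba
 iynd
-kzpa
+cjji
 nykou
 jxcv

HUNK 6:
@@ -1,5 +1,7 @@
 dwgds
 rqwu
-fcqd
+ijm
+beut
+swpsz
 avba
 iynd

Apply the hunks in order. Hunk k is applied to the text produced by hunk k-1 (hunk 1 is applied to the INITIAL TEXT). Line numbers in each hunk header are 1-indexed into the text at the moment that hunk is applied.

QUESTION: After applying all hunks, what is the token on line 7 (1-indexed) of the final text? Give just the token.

Answer: iynd

Derivation:
Hunk 1: at line 1 remove [ddsa,guy,wmdlz] add [rqwu,fcqd,lej] -> 6 lines: dwgds rqwu fcqd lej nykou jxcv
Hunk 2: at line 3 remove [lej] add [vieh,iynd,kzpa] -> 8 lines: dwgds rqwu fcqd vieh iynd kzpa nykou jxcv
Hunk 3: at line 2 remove [vieh] add [cquhm,ozge,bli] -> 10 lines: dwgds rqwu fcqd cquhm ozge bli iynd kzpa nykou jxcv
Hunk 4: at line 2 remove [cquhm,ozge,bli] add [avba] -> 8 lines: dwgds rqwu fcqd avba iynd kzpa nykou jxcv
Hunk 5: at line 4 remove [kzpa] add [cjji] -> 8 lines: dwgds rqwu fcqd avba iynd cjji nykou jxcv
Hunk 6: at line 1 remove [fcqd] add [ijm,beut,swpsz] -> 10 lines: dwgds rqwu ijm beut swpsz avba iynd cjji nykou jxcv
Final line 7: iynd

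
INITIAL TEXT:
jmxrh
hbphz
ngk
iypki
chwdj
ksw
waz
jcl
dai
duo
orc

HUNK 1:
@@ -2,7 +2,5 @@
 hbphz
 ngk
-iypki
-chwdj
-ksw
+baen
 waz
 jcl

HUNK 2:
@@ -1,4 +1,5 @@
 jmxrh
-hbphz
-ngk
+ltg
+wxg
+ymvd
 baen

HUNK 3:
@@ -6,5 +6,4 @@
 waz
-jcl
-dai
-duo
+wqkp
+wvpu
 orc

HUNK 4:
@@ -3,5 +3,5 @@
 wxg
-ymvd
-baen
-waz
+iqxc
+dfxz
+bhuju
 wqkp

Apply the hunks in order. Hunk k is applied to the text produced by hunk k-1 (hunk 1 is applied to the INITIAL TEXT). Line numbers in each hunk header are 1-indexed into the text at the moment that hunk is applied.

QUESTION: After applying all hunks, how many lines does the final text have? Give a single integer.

Answer: 9

Derivation:
Hunk 1: at line 2 remove [iypki,chwdj,ksw] add [baen] -> 9 lines: jmxrh hbphz ngk baen waz jcl dai duo orc
Hunk 2: at line 1 remove [hbphz,ngk] add [ltg,wxg,ymvd] -> 10 lines: jmxrh ltg wxg ymvd baen waz jcl dai duo orc
Hunk 3: at line 6 remove [jcl,dai,duo] add [wqkp,wvpu] -> 9 lines: jmxrh ltg wxg ymvd baen waz wqkp wvpu orc
Hunk 4: at line 3 remove [ymvd,baen,waz] add [iqxc,dfxz,bhuju] -> 9 lines: jmxrh ltg wxg iqxc dfxz bhuju wqkp wvpu orc
Final line count: 9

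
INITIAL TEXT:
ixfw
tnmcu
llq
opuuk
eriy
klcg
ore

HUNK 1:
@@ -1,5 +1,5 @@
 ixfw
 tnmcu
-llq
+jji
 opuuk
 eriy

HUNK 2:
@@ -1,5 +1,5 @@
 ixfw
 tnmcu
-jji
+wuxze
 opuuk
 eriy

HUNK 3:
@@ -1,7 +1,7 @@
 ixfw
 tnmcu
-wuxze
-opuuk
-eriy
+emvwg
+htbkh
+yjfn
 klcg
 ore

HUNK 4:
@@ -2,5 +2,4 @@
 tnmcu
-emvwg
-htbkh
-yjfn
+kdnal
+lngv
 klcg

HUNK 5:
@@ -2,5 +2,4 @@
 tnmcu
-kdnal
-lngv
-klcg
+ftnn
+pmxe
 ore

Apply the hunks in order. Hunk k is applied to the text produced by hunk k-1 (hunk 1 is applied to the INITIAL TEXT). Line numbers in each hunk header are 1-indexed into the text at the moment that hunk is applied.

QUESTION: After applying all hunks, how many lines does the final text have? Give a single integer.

Hunk 1: at line 1 remove [llq] add [jji] -> 7 lines: ixfw tnmcu jji opuuk eriy klcg ore
Hunk 2: at line 1 remove [jji] add [wuxze] -> 7 lines: ixfw tnmcu wuxze opuuk eriy klcg ore
Hunk 3: at line 1 remove [wuxze,opuuk,eriy] add [emvwg,htbkh,yjfn] -> 7 lines: ixfw tnmcu emvwg htbkh yjfn klcg ore
Hunk 4: at line 2 remove [emvwg,htbkh,yjfn] add [kdnal,lngv] -> 6 lines: ixfw tnmcu kdnal lngv klcg ore
Hunk 5: at line 2 remove [kdnal,lngv,klcg] add [ftnn,pmxe] -> 5 lines: ixfw tnmcu ftnn pmxe ore
Final line count: 5

Answer: 5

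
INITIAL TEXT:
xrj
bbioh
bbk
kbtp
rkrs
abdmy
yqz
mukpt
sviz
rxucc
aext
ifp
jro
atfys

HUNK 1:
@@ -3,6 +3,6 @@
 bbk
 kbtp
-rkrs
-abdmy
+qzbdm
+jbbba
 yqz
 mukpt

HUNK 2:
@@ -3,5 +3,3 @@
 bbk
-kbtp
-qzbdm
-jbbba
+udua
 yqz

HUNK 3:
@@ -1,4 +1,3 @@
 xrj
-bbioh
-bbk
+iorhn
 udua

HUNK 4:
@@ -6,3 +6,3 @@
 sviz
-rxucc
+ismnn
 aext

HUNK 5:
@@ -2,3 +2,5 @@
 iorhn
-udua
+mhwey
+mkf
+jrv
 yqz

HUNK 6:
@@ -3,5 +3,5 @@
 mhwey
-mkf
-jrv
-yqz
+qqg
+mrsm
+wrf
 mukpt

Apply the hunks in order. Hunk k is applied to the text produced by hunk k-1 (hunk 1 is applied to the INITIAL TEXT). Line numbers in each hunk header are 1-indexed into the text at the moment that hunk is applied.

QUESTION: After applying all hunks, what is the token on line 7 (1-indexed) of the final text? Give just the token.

Hunk 1: at line 3 remove [rkrs,abdmy] add [qzbdm,jbbba] -> 14 lines: xrj bbioh bbk kbtp qzbdm jbbba yqz mukpt sviz rxucc aext ifp jro atfys
Hunk 2: at line 3 remove [kbtp,qzbdm,jbbba] add [udua] -> 12 lines: xrj bbioh bbk udua yqz mukpt sviz rxucc aext ifp jro atfys
Hunk 3: at line 1 remove [bbioh,bbk] add [iorhn] -> 11 lines: xrj iorhn udua yqz mukpt sviz rxucc aext ifp jro atfys
Hunk 4: at line 6 remove [rxucc] add [ismnn] -> 11 lines: xrj iorhn udua yqz mukpt sviz ismnn aext ifp jro atfys
Hunk 5: at line 2 remove [udua] add [mhwey,mkf,jrv] -> 13 lines: xrj iorhn mhwey mkf jrv yqz mukpt sviz ismnn aext ifp jro atfys
Hunk 6: at line 3 remove [mkf,jrv,yqz] add [qqg,mrsm,wrf] -> 13 lines: xrj iorhn mhwey qqg mrsm wrf mukpt sviz ismnn aext ifp jro atfys
Final line 7: mukpt

Answer: mukpt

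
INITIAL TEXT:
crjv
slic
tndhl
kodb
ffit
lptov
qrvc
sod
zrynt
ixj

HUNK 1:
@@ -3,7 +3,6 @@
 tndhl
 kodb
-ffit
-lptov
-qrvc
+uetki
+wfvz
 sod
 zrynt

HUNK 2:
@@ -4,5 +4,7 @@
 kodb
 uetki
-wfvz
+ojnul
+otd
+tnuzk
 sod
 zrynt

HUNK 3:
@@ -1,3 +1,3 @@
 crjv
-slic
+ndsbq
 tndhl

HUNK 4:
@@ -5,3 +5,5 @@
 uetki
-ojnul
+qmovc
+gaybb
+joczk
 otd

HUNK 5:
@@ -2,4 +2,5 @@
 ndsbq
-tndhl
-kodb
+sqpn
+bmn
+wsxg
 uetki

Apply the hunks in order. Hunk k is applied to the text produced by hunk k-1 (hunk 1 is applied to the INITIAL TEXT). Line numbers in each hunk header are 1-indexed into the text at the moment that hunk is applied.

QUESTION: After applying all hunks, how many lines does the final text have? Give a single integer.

Answer: 14

Derivation:
Hunk 1: at line 3 remove [ffit,lptov,qrvc] add [uetki,wfvz] -> 9 lines: crjv slic tndhl kodb uetki wfvz sod zrynt ixj
Hunk 2: at line 4 remove [wfvz] add [ojnul,otd,tnuzk] -> 11 lines: crjv slic tndhl kodb uetki ojnul otd tnuzk sod zrynt ixj
Hunk 3: at line 1 remove [slic] add [ndsbq] -> 11 lines: crjv ndsbq tndhl kodb uetki ojnul otd tnuzk sod zrynt ixj
Hunk 4: at line 5 remove [ojnul] add [qmovc,gaybb,joczk] -> 13 lines: crjv ndsbq tndhl kodb uetki qmovc gaybb joczk otd tnuzk sod zrynt ixj
Hunk 5: at line 2 remove [tndhl,kodb] add [sqpn,bmn,wsxg] -> 14 lines: crjv ndsbq sqpn bmn wsxg uetki qmovc gaybb joczk otd tnuzk sod zrynt ixj
Final line count: 14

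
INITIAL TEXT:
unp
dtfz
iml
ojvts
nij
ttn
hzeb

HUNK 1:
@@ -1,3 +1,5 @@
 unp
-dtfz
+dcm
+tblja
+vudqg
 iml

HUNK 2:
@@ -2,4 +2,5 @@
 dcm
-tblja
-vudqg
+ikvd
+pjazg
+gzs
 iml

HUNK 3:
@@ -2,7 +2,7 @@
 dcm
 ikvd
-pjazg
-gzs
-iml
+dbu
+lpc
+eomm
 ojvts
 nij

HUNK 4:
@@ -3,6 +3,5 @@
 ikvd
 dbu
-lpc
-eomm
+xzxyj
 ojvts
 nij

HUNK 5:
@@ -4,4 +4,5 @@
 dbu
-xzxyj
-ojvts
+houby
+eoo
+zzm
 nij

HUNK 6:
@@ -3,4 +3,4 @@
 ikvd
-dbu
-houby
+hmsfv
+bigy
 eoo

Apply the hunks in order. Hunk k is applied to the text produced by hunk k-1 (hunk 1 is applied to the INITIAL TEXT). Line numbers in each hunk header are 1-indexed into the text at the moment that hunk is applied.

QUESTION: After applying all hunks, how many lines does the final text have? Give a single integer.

Answer: 10

Derivation:
Hunk 1: at line 1 remove [dtfz] add [dcm,tblja,vudqg] -> 9 lines: unp dcm tblja vudqg iml ojvts nij ttn hzeb
Hunk 2: at line 2 remove [tblja,vudqg] add [ikvd,pjazg,gzs] -> 10 lines: unp dcm ikvd pjazg gzs iml ojvts nij ttn hzeb
Hunk 3: at line 2 remove [pjazg,gzs,iml] add [dbu,lpc,eomm] -> 10 lines: unp dcm ikvd dbu lpc eomm ojvts nij ttn hzeb
Hunk 4: at line 3 remove [lpc,eomm] add [xzxyj] -> 9 lines: unp dcm ikvd dbu xzxyj ojvts nij ttn hzeb
Hunk 5: at line 4 remove [xzxyj,ojvts] add [houby,eoo,zzm] -> 10 lines: unp dcm ikvd dbu houby eoo zzm nij ttn hzeb
Hunk 6: at line 3 remove [dbu,houby] add [hmsfv,bigy] -> 10 lines: unp dcm ikvd hmsfv bigy eoo zzm nij ttn hzeb
Final line count: 10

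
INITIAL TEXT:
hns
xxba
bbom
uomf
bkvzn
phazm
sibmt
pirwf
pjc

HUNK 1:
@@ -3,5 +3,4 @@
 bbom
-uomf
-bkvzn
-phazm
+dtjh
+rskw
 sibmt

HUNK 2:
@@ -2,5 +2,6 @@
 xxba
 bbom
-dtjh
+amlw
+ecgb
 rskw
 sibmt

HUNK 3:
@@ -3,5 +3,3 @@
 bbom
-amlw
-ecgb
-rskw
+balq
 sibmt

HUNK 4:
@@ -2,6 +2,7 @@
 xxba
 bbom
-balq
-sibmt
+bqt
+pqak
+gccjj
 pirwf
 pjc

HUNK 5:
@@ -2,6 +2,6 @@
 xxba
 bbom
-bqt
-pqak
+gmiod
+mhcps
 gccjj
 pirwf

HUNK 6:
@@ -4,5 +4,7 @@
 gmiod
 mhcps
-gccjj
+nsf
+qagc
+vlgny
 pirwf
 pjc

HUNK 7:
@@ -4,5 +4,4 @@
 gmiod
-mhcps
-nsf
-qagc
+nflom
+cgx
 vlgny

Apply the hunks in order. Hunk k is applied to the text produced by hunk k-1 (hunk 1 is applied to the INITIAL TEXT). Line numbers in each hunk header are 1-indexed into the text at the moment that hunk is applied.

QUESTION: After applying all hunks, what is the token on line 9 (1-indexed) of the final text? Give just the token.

Answer: pjc

Derivation:
Hunk 1: at line 3 remove [uomf,bkvzn,phazm] add [dtjh,rskw] -> 8 lines: hns xxba bbom dtjh rskw sibmt pirwf pjc
Hunk 2: at line 2 remove [dtjh] add [amlw,ecgb] -> 9 lines: hns xxba bbom amlw ecgb rskw sibmt pirwf pjc
Hunk 3: at line 3 remove [amlw,ecgb,rskw] add [balq] -> 7 lines: hns xxba bbom balq sibmt pirwf pjc
Hunk 4: at line 2 remove [balq,sibmt] add [bqt,pqak,gccjj] -> 8 lines: hns xxba bbom bqt pqak gccjj pirwf pjc
Hunk 5: at line 2 remove [bqt,pqak] add [gmiod,mhcps] -> 8 lines: hns xxba bbom gmiod mhcps gccjj pirwf pjc
Hunk 6: at line 4 remove [gccjj] add [nsf,qagc,vlgny] -> 10 lines: hns xxba bbom gmiod mhcps nsf qagc vlgny pirwf pjc
Hunk 7: at line 4 remove [mhcps,nsf,qagc] add [nflom,cgx] -> 9 lines: hns xxba bbom gmiod nflom cgx vlgny pirwf pjc
Final line 9: pjc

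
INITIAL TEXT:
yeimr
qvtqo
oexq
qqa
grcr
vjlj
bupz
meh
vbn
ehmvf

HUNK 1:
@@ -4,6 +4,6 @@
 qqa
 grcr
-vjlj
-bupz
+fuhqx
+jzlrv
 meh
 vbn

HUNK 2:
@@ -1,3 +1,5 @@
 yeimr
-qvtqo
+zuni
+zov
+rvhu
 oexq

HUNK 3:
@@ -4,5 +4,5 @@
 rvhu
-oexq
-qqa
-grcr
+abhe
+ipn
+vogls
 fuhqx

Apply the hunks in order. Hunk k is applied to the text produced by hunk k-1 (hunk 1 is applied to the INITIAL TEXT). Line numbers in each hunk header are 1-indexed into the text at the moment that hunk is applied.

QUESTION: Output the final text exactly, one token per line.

Hunk 1: at line 4 remove [vjlj,bupz] add [fuhqx,jzlrv] -> 10 lines: yeimr qvtqo oexq qqa grcr fuhqx jzlrv meh vbn ehmvf
Hunk 2: at line 1 remove [qvtqo] add [zuni,zov,rvhu] -> 12 lines: yeimr zuni zov rvhu oexq qqa grcr fuhqx jzlrv meh vbn ehmvf
Hunk 3: at line 4 remove [oexq,qqa,grcr] add [abhe,ipn,vogls] -> 12 lines: yeimr zuni zov rvhu abhe ipn vogls fuhqx jzlrv meh vbn ehmvf

Answer: yeimr
zuni
zov
rvhu
abhe
ipn
vogls
fuhqx
jzlrv
meh
vbn
ehmvf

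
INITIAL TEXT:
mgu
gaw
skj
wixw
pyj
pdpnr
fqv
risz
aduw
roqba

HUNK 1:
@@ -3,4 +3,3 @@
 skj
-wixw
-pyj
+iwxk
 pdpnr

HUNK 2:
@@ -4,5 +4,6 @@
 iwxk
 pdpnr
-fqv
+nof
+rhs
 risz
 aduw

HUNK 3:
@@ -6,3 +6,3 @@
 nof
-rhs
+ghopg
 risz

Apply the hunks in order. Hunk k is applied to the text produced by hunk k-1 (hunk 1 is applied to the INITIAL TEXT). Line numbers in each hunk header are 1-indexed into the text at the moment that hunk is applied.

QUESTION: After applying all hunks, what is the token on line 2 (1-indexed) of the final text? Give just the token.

Hunk 1: at line 3 remove [wixw,pyj] add [iwxk] -> 9 lines: mgu gaw skj iwxk pdpnr fqv risz aduw roqba
Hunk 2: at line 4 remove [fqv] add [nof,rhs] -> 10 lines: mgu gaw skj iwxk pdpnr nof rhs risz aduw roqba
Hunk 3: at line 6 remove [rhs] add [ghopg] -> 10 lines: mgu gaw skj iwxk pdpnr nof ghopg risz aduw roqba
Final line 2: gaw

Answer: gaw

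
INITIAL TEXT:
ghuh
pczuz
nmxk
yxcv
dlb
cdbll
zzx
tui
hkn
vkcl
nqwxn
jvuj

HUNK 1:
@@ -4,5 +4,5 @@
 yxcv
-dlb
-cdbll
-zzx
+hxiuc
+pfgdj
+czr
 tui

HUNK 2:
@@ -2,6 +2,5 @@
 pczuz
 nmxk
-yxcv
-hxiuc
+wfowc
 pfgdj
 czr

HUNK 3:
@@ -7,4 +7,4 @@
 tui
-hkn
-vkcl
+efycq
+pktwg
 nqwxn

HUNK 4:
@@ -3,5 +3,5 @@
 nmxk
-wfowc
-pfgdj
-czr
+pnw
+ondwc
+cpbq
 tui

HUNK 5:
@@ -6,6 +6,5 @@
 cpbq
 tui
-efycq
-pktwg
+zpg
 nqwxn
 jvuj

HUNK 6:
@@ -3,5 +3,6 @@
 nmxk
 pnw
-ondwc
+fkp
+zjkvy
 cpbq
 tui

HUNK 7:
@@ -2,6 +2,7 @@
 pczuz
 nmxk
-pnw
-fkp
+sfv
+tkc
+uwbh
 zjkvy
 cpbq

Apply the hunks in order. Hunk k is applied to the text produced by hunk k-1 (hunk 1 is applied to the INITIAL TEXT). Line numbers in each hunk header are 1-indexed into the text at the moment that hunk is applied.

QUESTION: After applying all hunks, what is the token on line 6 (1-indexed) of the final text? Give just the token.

Answer: uwbh

Derivation:
Hunk 1: at line 4 remove [dlb,cdbll,zzx] add [hxiuc,pfgdj,czr] -> 12 lines: ghuh pczuz nmxk yxcv hxiuc pfgdj czr tui hkn vkcl nqwxn jvuj
Hunk 2: at line 2 remove [yxcv,hxiuc] add [wfowc] -> 11 lines: ghuh pczuz nmxk wfowc pfgdj czr tui hkn vkcl nqwxn jvuj
Hunk 3: at line 7 remove [hkn,vkcl] add [efycq,pktwg] -> 11 lines: ghuh pczuz nmxk wfowc pfgdj czr tui efycq pktwg nqwxn jvuj
Hunk 4: at line 3 remove [wfowc,pfgdj,czr] add [pnw,ondwc,cpbq] -> 11 lines: ghuh pczuz nmxk pnw ondwc cpbq tui efycq pktwg nqwxn jvuj
Hunk 5: at line 6 remove [efycq,pktwg] add [zpg] -> 10 lines: ghuh pczuz nmxk pnw ondwc cpbq tui zpg nqwxn jvuj
Hunk 6: at line 3 remove [ondwc] add [fkp,zjkvy] -> 11 lines: ghuh pczuz nmxk pnw fkp zjkvy cpbq tui zpg nqwxn jvuj
Hunk 7: at line 2 remove [pnw,fkp] add [sfv,tkc,uwbh] -> 12 lines: ghuh pczuz nmxk sfv tkc uwbh zjkvy cpbq tui zpg nqwxn jvuj
Final line 6: uwbh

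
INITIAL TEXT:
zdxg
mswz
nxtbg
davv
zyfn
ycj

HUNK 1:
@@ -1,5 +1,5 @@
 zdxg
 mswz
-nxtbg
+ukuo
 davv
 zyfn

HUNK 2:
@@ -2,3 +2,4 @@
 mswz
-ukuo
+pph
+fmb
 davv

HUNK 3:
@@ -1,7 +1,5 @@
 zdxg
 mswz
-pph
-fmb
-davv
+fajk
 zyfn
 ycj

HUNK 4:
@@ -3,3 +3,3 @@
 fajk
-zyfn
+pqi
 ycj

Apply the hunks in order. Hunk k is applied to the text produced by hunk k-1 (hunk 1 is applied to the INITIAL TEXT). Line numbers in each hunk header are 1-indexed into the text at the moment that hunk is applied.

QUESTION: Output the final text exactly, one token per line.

Answer: zdxg
mswz
fajk
pqi
ycj

Derivation:
Hunk 1: at line 1 remove [nxtbg] add [ukuo] -> 6 lines: zdxg mswz ukuo davv zyfn ycj
Hunk 2: at line 2 remove [ukuo] add [pph,fmb] -> 7 lines: zdxg mswz pph fmb davv zyfn ycj
Hunk 3: at line 1 remove [pph,fmb,davv] add [fajk] -> 5 lines: zdxg mswz fajk zyfn ycj
Hunk 4: at line 3 remove [zyfn] add [pqi] -> 5 lines: zdxg mswz fajk pqi ycj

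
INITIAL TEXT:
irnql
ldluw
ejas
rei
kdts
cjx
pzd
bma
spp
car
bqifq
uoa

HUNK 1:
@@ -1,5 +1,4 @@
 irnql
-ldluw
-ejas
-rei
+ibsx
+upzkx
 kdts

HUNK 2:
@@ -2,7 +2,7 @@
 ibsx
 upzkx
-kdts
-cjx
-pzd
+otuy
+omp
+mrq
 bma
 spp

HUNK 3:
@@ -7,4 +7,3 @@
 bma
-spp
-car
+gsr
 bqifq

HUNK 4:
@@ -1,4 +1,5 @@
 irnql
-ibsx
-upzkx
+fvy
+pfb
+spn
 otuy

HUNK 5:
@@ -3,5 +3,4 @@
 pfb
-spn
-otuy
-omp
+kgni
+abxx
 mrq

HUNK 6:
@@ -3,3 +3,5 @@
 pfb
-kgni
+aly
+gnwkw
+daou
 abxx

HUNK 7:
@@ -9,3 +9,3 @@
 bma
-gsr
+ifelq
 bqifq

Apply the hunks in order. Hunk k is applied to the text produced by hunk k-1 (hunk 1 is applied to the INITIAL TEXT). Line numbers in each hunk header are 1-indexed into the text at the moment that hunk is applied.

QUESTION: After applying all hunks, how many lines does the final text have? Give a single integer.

Answer: 12

Derivation:
Hunk 1: at line 1 remove [ldluw,ejas,rei] add [ibsx,upzkx] -> 11 lines: irnql ibsx upzkx kdts cjx pzd bma spp car bqifq uoa
Hunk 2: at line 2 remove [kdts,cjx,pzd] add [otuy,omp,mrq] -> 11 lines: irnql ibsx upzkx otuy omp mrq bma spp car bqifq uoa
Hunk 3: at line 7 remove [spp,car] add [gsr] -> 10 lines: irnql ibsx upzkx otuy omp mrq bma gsr bqifq uoa
Hunk 4: at line 1 remove [ibsx,upzkx] add [fvy,pfb,spn] -> 11 lines: irnql fvy pfb spn otuy omp mrq bma gsr bqifq uoa
Hunk 5: at line 3 remove [spn,otuy,omp] add [kgni,abxx] -> 10 lines: irnql fvy pfb kgni abxx mrq bma gsr bqifq uoa
Hunk 6: at line 3 remove [kgni] add [aly,gnwkw,daou] -> 12 lines: irnql fvy pfb aly gnwkw daou abxx mrq bma gsr bqifq uoa
Hunk 7: at line 9 remove [gsr] add [ifelq] -> 12 lines: irnql fvy pfb aly gnwkw daou abxx mrq bma ifelq bqifq uoa
Final line count: 12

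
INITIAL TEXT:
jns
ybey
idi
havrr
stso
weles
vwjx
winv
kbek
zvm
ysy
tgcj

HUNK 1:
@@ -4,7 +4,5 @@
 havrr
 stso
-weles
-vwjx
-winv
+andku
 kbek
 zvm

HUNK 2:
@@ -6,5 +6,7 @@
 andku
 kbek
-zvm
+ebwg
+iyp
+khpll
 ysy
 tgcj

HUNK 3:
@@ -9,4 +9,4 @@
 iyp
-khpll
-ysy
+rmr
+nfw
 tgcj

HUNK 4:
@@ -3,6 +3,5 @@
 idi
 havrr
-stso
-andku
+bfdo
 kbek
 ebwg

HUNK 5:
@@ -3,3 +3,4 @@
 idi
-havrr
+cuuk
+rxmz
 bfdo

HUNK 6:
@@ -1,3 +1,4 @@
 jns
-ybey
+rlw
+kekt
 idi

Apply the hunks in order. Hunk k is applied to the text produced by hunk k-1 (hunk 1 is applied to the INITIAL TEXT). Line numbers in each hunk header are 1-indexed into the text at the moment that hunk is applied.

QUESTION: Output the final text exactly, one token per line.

Answer: jns
rlw
kekt
idi
cuuk
rxmz
bfdo
kbek
ebwg
iyp
rmr
nfw
tgcj

Derivation:
Hunk 1: at line 4 remove [weles,vwjx,winv] add [andku] -> 10 lines: jns ybey idi havrr stso andku kbek zvm ysy tgcj
Hunk 2: at line 6 remove [zvm] add [ebwg,iyp,khpll] -> 12 lines: jns ybey idi havrr stso andku kbek ebwg iyp khpll ysy tgcj
Hunk 3: at line 9 remove [khpll,ysy] add [rmr,nfw] -> 12 lines: jns ybey idi havrr stso andku kbek ebwg iyp rmr nfw tgcj
Hunk 4: at line 3 remove [stso,andku] add [bfdo] -> 11 lines: jns ybey idi havrr bfdo kbek ebwg iyp rmr nfw tgcj
Hunk 5: at line 3 remove [havrr] add [cuuk,rxmz] -> 12 lines: jns ybey idi cuuk rxmz bfdo kbek ebwg iyp rmr nfw tgcj
Hunk 6: at line 1 remove [ybey] add [rlw,kekt] -> 13 lines: jns rlw kekt idi cuuk rxmz bfdo kbek ebwg iyp rmr nfw tgcj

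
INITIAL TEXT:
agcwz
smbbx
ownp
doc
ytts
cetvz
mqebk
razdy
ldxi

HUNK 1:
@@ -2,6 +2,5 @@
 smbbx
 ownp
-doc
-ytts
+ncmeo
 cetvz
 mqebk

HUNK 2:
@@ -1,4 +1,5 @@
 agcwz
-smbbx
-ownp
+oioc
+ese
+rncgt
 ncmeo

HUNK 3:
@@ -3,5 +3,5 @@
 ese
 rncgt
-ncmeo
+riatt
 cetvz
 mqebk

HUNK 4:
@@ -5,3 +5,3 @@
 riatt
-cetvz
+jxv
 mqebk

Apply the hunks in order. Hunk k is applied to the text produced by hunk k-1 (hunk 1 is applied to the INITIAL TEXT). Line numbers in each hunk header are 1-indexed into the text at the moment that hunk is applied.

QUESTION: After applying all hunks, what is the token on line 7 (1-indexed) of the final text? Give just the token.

Answer: mqebk

Derivation:
Hunk 1: at line 2 remove [doc,ytts] add [ncmeo] -> 8 lines: agcwz smbbx ownp ncmeo cetvz mqebk razdy ldxi
Hunk 2: at line 1 remove [smbbx,ownp] add [oioc,ese,rncgt] -> 9 lines: agcwz oioc ese rncgt ncmeo cetvz mqebk razdy ldxi
Hunk 3: at line 3 remove [ncmeo] add [riatt] -> 9 lines: agcwz oioc ese rncgt riatt cetvz mqebk razdy ldxi
Hunk 4: at line 5 remove [cetvz] add [jxv] -> 9 lines: agcwz oioc ese rncgt riatt jxv mqebk razdy ldxi
Final line 7: mqebk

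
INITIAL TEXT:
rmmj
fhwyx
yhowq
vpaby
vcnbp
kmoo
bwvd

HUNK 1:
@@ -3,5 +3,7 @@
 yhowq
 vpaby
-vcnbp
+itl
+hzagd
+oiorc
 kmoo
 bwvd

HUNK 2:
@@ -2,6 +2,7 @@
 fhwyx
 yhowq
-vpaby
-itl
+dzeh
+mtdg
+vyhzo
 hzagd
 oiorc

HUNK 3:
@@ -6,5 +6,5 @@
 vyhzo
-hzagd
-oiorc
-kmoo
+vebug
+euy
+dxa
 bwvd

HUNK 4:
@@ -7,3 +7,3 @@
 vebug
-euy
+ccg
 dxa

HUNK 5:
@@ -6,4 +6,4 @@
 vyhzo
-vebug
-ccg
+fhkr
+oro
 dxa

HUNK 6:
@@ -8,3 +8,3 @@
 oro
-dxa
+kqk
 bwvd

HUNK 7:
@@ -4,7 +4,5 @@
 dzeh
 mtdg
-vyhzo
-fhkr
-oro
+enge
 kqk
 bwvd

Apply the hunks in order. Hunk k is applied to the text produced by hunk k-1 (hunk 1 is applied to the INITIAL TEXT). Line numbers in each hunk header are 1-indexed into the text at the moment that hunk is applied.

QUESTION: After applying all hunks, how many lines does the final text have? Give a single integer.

Hunk 1: at line 3 remove [vcnbp] add [itl,hzagd,oiorc] -> 9 lines: rmmj fhwyx yhowq vpaby itl hzagd oiorc kmoo bwvd
Hunk 2: at line 2 remove [vpaby,itl] add [dzeh,mtdg,vyhzo] -> 10 lines: rmmj fhwyx yhowq dzeh mtdg vyhzo hzagd oiorc kmoo bwvd
Hunk 3: at line 6 remove [hzagd,oiorc,kmoo] add [vebug,euy,dxa] -> 10 lines: rmmj fhwyx yhowq dzeh mtdg vyhzo vebug euy dxa bwvd
Hunk 4: at line 7 remove [euy] add [ccg] -> 10 lines: rmmj fhwyx yhowq dzeh mtdg vyhzo vebug ccg dxa bwvd
Hunk 5: at line 6 remove [vebug,ccg] add [fhkr,oro] -> 10 lines: rmmj fhwyx yhowq dzeh mtdg vyhzo fhkr oro dxa bwvd
Hunk 6: at line 8 remove [dxa] add [kqk] -> 10 lines: rmmj fhwyx yhowq dzeh mtdg vyhzo fhkr oro kqk bwvd
Hunk 7: at line 4 remove [vyhzo,fhkr,oro] add [enge] -> 8 lines: rmmj fhwyx yhowq dzeh mtdg enge kqk bwvd
Final line count: 8

Answer: 8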